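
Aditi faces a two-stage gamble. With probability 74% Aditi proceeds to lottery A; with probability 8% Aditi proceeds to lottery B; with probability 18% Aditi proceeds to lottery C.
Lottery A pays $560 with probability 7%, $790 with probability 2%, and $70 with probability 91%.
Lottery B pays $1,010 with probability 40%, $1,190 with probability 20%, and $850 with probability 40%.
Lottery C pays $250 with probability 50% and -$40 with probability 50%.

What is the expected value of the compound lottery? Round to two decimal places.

EV(A) = 0.07 × 560 + 0.02 × 790 + 0.91 × 70 = 39.2 + 15.8 + 63.7 = 118.7
EV(B) = 0.4 × 1010 + 0.2 × 1190 + 0.4 × 850 = 404 + 238 + 340 = 982
EV(C) = 0.5 × 250 + 0.5 × (-40) = 125 − 20 = 105
Overall = 0.74 × 118.7 + 0.08 × 982 + 0.18 × 105 = 87.838 + 78.56 + 18.9 = 185.298

$185.30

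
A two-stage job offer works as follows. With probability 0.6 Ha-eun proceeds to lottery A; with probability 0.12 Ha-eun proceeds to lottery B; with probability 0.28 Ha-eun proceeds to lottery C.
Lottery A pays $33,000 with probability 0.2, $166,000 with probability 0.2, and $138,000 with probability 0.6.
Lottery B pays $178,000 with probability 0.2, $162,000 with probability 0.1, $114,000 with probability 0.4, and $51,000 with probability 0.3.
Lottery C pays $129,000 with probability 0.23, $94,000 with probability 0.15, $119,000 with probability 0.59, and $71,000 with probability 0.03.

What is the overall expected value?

EV(A) = 0.2 × 33000 + 0.2 × 166000 + 0.6 × 138000 = 6600 + 33200 + 82800 = 122600
EV(B) = 0.2 × 178000 + 0.1 × 162000 + 0.4 × 114000 + 0.3 × 51000 = 35600 + 16200 + 45600 + 15300 = 112700
EV(C) = 0.23 × 129000 + 0.15 × 94000 + 0.59 × 119000 + 0.03 × 71000 = 29670 + 14100 + 70210 + 2130 = 116110
Overall = 0.6 × 122600 + 0.12 × 112700 + 0.28 × 116110 = 73560 + 13524 + 32510.8 = 119594.8

$119,594.80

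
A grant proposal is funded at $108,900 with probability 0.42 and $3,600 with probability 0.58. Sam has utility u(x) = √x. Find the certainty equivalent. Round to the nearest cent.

E[u] = 0.42·√108900 + 0.58·√3600 = 0.42·330 + 0.58·60 = 173.4
CE = (173.4)² = 30067.56

$30,067.56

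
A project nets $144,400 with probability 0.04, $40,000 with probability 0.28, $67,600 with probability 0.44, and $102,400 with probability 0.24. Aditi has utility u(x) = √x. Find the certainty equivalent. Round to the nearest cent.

E[u] = 0.04·√144400 + 0.28·√40000 + 0.44·√67600 + 0.24·√102400 = 0.04·380 + 0.28·200 + 0.44·260 + 0.24·320 = 262.4
CE = (262.4)² = 68853.76

$68,853.76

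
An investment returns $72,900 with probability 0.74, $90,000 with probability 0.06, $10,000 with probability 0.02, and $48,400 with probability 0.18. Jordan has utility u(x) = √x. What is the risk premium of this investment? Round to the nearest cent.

E[u] = 0.74·√72900 + 0.06·√90000 + 0.02·√10000 + 0.18·√48400 = 0.74·270 + 0.06·300 + 0.02·100 + 0.18·220 = 259.4
CE = (259.4)² = 67288.36
Risk premium = EV − CE = 68258 − 67288.36 = 969.64

$969.64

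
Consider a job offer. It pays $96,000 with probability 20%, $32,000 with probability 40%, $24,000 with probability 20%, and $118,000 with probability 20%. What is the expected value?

$60,400

EV = 0.2 × 96000 + 0.4 × 32000 + 0.2 × 24000 + 0.2 × 118000 = 19200 + 12800 + 4800 + 23600 = 60400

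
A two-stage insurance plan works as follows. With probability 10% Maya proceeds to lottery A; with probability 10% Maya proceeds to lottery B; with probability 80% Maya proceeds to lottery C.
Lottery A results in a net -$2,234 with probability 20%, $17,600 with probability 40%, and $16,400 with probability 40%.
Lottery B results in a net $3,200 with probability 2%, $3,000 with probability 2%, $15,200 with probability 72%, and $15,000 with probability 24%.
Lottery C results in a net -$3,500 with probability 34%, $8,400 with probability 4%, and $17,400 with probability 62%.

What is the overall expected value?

$10,729.32

EV(A) = 0.2 × (-2234) + 0.4 × 17600 + 0.4 × 16400 = -446.8 + 7040 + 6560 = 13153.2
EV(B) = 0.02 × 3200 + 0.02 × 3000 + 0.72 × 15200 + 0.24 × 15000 = 64 + 60 + 10944 + 3600 = 14668
EV(C) = 0.34 × (-3500) + 0.04 × 8400 + 0.62 × 17400 = -1190 + 336 + 10788 = 9934
Overall = 0.1 × 13153.2 + 0.1 × 14668 + 0.8 × 9934 = 1315.32 + 1466.8 + 7947.2 = 10729.32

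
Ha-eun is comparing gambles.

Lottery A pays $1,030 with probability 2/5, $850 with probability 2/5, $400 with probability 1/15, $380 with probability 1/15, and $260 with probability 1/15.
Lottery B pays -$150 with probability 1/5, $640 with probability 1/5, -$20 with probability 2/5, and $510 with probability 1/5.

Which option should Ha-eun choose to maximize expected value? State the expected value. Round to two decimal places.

Lottery A = 2/5 × 1030 + 2/5 × 850 + 1/15 × 400 + 1/15 × 380 + 1/15 × 260 = 412 + 340 + 26.6667 + 25.3333 + 17.3333 = 821.3333
Lottery B = 1/5 × (-150) + 1/5 × 640 + 2/5 × (-20) + 1/5 × 510 = -30 + 128 − 8 + 102 = 192

Lottery A ($821.33)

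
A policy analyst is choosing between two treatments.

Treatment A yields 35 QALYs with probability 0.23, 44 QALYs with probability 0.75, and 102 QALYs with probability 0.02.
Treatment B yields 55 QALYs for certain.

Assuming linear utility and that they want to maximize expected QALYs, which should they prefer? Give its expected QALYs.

Treatment A = 0.23 × 35 + 0.75 × 44 + 0.02 × 102 = 8.05 + 33 + 2.04 = 43.09
Treatment B: 55 (certain)

Treatment B (55 QALYs)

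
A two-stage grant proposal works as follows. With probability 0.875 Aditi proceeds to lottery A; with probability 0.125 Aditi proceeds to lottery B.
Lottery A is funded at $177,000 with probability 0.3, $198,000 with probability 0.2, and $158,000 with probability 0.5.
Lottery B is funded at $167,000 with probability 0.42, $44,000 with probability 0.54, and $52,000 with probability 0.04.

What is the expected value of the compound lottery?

$162,235

EV(A) = 0.3 × 177000 + 0.2 × 198000 + 0.5 × 158000 = 53100 + 39600 + 79000 = 171700
EV(B) = 0.42 × 167000 + 0.54 × 44000 + 0.04 × 52000 = 70140 + 23760 + 2080 = 95980
Overall = 0.875 × 171700 + 0.125 × 95980 = 150237.5 + 11997.5 = 162235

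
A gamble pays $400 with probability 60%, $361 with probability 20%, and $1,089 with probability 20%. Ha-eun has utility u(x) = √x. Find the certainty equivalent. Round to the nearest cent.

$501.76

E[u] = 0.6·√400 + 0.2·√361 + 0.2·√1089 = 0.6·20 + 0.2·19 + 0.2·33 = 22.4
CE = (22.4)² = 501.76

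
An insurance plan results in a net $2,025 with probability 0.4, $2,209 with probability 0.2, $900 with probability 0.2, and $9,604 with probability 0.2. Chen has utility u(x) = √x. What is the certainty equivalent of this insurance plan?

E[u] = 0.4·√2025 + 0.2·√2209 + 0.2·√900 + 0.2·√9604 = 0.4·45 + 0.2·47 + 0.2·30 + 0.2·98 = 53
CE = (53)² = 2809

$2,809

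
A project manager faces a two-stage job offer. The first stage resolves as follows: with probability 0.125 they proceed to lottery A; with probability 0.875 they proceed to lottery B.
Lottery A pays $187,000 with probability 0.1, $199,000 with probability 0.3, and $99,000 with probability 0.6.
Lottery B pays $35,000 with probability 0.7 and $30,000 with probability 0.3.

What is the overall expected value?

EV(A) = 0.1 × 187000 + 0.3 × 199000 + 0.6 × 99000 = 18700 + 59700 + 59400 = 137800
EV(B) = 0.7 × 35000 + 0.3 × 30000 = 24500 + 9000 = 33500
Overall = 0.125 × 137800 + 0.875 × 33500 = 17225 + 29312.5 = 46537.5

$46,537.50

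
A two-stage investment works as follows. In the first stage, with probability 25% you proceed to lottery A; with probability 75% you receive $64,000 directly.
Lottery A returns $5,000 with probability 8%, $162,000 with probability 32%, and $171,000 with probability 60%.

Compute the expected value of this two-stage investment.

$86,710

EV(A) = 0.08 × 5000 + 0.32 × 162000 + 0.6 × 171000 = 400 + 51840 + 102600 = 154840
Branch B: 64000 (certain)
Overall = 0.25 × 154840 + 0.75 × 64000 = 38710 + 48000 = 86710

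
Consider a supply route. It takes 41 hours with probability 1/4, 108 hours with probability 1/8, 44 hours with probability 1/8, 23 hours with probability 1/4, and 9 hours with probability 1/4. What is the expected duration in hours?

EV = 1/4 × 41 + 1/8 × 108 + 1/8 × 44 + 1/4 × 23 + 1/4 × 9 = 10.25 + 13.5 + 5.5 + 5.75 + 2.25 = 37.25

37.25 hours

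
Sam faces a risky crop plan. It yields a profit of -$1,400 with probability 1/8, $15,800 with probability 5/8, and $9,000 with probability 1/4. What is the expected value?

EV = 1/8 × (-1400) + 5/8 × 15800 + 1/4 × 9000 = -175 + 9875 + 2250 = 11950

$11,950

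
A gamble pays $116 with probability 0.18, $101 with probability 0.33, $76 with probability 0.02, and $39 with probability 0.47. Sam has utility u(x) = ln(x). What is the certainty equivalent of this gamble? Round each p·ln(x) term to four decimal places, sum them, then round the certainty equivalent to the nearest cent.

$65.83

E[u] = 0.18·ln(116) + 0.33·ln(101) + 0.02·ln(76) + 0.47·ln(39) = 0.8556 + 1.5230 + 0.0866 + 1.7219 = 4.1871
CE = e^4.1871 ≈ 65.83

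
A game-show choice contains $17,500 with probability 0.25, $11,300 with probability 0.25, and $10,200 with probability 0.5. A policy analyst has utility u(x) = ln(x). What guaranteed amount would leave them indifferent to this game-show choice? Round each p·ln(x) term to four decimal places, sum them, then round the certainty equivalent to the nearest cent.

E[u] = 0.25·ln(17500) + 0.25·ln(11300) + 0.5·ln(10200) = 2.4425 + 2.3331 + 4.6151 = 9.3907
CE = e^9.3907 ≈ 11976.48

$11,976.48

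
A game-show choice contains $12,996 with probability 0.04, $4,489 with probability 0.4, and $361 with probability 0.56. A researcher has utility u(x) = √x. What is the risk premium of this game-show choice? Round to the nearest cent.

$753.60

E[u] = 0.04·√12996 + 0.4·√4489 + 0.56·√361 = 0.04·114 + 0.4·67 + 0.56·19 = 42
CE = (42)² = 1764
Risk premium = EV − CE = 2517.6 − 1764 = 753.6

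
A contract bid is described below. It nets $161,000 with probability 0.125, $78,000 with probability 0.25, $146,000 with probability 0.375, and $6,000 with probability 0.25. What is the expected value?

EV = 0.125 × 161000 + 0.25 × 78000 + 0.375 × 146000 + 0.25 × 6000 = 20125 + 19500 + 54750 + 1500 = 95875

$95,875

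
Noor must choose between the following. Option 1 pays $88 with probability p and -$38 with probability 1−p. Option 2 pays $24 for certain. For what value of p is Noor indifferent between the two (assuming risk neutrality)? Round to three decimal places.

p = 0.492

p·88 + (1−p)·(-38) = 24
126p − 38 = 24
p = (24 + 38) / 126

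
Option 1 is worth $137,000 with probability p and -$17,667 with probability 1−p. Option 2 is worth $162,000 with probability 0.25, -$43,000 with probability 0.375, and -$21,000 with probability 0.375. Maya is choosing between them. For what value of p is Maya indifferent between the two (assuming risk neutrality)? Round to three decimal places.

EV(Option 2) = 0.25 × 162000 + 0.375 × (-43000) + 0.375 × (-21000) = 40500 − 16125 − 7875 = 16500
p·137000 + (1−p)·(-17667) = 16500
154667p − 17667 = 16500
p = (16500 + 17667) / 154667

p = 0.221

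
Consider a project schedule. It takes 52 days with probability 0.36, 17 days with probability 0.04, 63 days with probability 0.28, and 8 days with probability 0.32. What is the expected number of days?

39.6 days

EV = 0.36 × 52 + 0.04 × 17 + 0.28 × 63 + 0.32 × 8 = 18.72 + 0.68 + 17.64 + 2.56 = 39.6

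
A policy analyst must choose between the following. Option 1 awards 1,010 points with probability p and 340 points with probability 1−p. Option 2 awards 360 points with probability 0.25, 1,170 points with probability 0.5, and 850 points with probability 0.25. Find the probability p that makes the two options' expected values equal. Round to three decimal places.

p = 0.817

EV(Option 2) = 0.25 × 360 + 0.5 × 1170 + 0.25 × 850 = 90 + 585 + 212.5 = 887.5
p·1010 + (1−p)·340 = 887.5
670p + 340 = 887.5
p = (887.5 − 340) / 670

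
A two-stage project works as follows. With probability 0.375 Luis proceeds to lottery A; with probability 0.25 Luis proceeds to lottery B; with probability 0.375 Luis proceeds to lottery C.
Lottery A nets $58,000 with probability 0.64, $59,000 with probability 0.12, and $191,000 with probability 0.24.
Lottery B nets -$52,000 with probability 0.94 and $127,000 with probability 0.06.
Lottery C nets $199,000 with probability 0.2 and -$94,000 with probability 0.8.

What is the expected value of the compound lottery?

$10,175

EV(A) = 0.64 × 58000 + 0.12 × 59000 + 0.24 × 191000 = 37120 + 7080 + 45840 = 90040
EV(B) = 0.94 × (-52000) + 0.06 × 127000 = -48880 + 7620 = -41260
EV(C) = 0.2 × 199000 + 0.8 × (-94000) = 39800 − 75200 = -35400
Overall = 0.375 × 90040 + 0.25 × (-41260) + 0.375 × (-35400) = 33765 − 10315 − 13275 = 10175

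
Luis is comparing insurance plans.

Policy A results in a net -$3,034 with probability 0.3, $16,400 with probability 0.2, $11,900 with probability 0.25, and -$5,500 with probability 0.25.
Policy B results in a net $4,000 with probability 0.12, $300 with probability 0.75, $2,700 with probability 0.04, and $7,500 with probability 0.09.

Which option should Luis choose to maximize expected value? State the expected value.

Policy A ($3,969.80)

Policy A = 0.3 × (-3034) + 0.2 × 16400 + 0.25 × 11900 + 0.25 × (-5500) = -910.2 + 3280 + 2975 − 1375 = 3969.8
Policy B = 0.12 × 4000 + 0.75 × 300 + 0.04 × 2700 + 0.09 × 7500 = 480 + 225 + 108 + 675 = 1488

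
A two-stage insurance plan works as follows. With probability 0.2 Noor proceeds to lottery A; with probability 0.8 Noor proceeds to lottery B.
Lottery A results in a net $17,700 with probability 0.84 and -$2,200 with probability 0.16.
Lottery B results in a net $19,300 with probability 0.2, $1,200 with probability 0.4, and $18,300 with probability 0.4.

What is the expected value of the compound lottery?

EV(A) = 0.84 × 17700 + 0.16 × (-2200) = 14868 − 352 = 14516
EV(B) = 0.2 × 19300 + 0.4 × 1200 + 0.4 × 18300 = 3860 + 480 + 7320 = 11660
Overall = 0.2 × 14516 + 0.8 × 11660 = 2903.2 + 9328 = 12231.2

$12,231.20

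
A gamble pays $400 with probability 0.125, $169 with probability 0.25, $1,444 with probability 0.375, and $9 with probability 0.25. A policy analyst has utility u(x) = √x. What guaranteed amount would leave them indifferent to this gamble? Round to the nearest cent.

E[u] = 0.125·√400 + 0.25·√169 + 0.375·√1444 + 0.25·√9 = 0.125·20 + 0.25·13 + 0.375·38 + 0.25·3 = 20.75
CE = (20.75)² = 430.5625

$430.56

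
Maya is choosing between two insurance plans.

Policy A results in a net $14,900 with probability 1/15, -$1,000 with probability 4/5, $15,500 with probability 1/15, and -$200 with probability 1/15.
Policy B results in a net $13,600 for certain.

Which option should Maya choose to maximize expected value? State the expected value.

Policy B ($13,600)

Policy A = 1/15 × 14900 + 4/5 × (-1000) + 1/15 × 15500 + 1/15 × (-200) = 993.3333 − 800 + 1033.3333 − 13.3333 = 1213.3333
Policy B: 13600 (certain)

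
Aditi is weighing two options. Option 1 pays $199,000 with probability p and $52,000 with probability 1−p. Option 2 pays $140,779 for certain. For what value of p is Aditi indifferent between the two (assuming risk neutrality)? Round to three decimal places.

p·199000 + (1−p)·52000 = 140779
147000p + 52000 = 140779
p = (140779 − 52000) / 147000

p = 0.604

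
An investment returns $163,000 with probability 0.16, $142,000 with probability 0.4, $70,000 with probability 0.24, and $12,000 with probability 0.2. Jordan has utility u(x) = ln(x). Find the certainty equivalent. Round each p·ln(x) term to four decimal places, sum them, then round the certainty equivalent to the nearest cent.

$74,727.24

E[u] = 0.16·ln(163000) + 0.4·ln(142000) + 0.24·ln(70000) + 0.2·ln(12000) = 1.9202 + 4.7454 + 2.6775 + 1.8785 = 11.2216
CE = e^11.2216 ≈ 74727.24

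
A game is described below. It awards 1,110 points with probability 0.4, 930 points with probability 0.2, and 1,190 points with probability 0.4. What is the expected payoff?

EV = 0.4 × 1110 + 0.2 × 930 + 0.4 × 1190 = 444 + 186 + 476 = 1106

1,106 points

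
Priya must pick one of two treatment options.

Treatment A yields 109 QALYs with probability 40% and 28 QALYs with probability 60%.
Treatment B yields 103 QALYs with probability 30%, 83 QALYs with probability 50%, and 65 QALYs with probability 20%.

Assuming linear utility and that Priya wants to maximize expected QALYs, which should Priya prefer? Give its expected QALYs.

Treatment A = 0.4 × 109 + 0.6 × 28 = 43.6 + 16.8 = 60.4
Treatment B = 0.3 × 103 + 0.5 × 83 + 0.2 × 65 = 30.9 + 41.5 + 13 = 85.4

Treatment B (85.4 QALYs)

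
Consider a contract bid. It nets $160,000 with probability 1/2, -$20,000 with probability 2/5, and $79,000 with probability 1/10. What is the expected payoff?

$79,900

EV = 1/2 × 160000 + 2/5 × (-20000) + 1/10 × 79000 = 80000 − 8000 + 7900 = 79900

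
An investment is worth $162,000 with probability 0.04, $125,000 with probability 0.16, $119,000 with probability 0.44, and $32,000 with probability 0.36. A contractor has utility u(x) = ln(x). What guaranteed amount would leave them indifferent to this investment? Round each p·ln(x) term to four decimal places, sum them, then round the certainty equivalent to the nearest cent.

E[u] = 0.04·ln(162000) + 0.16·ln(125000) + 0.44·ln(119000) + 0.36·ln(32000) = 0.4798 + 1.8778 + 5.1422 + 3.7345 = 11.2343
CE = e^11.2343 ≈ 75682.33

$75,682.33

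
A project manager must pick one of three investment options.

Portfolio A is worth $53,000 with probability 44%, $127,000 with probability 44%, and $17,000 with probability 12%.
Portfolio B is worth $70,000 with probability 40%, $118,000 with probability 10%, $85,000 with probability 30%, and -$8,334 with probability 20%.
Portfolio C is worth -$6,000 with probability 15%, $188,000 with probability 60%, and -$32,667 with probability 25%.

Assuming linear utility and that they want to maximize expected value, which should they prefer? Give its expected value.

Portfolio C ($103,733.25)

Portfolio A = 0.44 × 53000 + 0.44 × 127000 + 0.12 × 17000 = 23320 + 55880 + 2040 = 81240
Portfolio B = 0.4 × 70000 + 0.1 × 118000 + 0.3 × 85000 + 0.2 × (-8334) = 28000 + 11800 + 25500 − 1666.8 = 63633.2
Portfolio C = 0.15 × (-6000) + 0.6 × 188000 + 0.25 × (-32667) = -900 + 112800 − 8166.75 = 103733.25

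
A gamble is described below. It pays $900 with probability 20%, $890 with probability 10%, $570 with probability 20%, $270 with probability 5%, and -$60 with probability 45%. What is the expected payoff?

EV = 0.2 × 900 + 0.1 × 890 + 0.2 × 570 + 0.05 × 270 + 0.45 × (-60) = 180 + 89 + 114 + 13.5 − 27 = 369.5

$369.50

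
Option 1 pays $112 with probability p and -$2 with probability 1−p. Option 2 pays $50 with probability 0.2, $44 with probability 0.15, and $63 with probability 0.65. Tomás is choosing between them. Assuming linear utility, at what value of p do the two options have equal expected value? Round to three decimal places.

EV(Option 2) = 0.2 × 50 + 0.15 × 44 + 0.65 × 63 = 10 + 6.6 + 40.95 = 57.55
p·112 + (1−p)·(-2) = 57.55
114p − 2 = 57.55
p = (57.55 + 2) / 114

p = 0.522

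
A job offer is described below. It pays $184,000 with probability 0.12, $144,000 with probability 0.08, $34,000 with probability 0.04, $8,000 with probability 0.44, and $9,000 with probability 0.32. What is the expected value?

$41,360

EV = 0.12 × 184000 + 0.08 × 144000 + 0.04 × 34000 + 0.44 × 8000 + 0.32 × 9000 = 22080 + 11520 + 1360 + 3520 + 2880 = 41360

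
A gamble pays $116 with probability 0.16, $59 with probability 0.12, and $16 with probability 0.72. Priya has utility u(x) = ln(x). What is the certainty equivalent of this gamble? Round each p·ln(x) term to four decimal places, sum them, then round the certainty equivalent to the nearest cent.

E[u] = 0.16·ln(116) + 0.12·ln(59) + 0.72·ln(16) = 0.7606 + 0.4893 + 1.9963 = 3.2462
CE = e^3.2462 ≈ 25.69

$25.69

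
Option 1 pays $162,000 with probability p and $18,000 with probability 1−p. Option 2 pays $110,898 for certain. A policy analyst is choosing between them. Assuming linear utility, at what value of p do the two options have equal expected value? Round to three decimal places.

p = 0.645

p·162000 + (1−p)·18000 = 110898
144000p + 18000 = 110898
p = (110898 − 18000) / 144000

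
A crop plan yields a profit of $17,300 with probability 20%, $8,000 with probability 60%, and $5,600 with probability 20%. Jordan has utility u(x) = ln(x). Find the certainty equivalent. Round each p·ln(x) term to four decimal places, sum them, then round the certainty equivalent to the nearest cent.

E[u] = 0.2·ln(17300) + 0.6·ln(8000) + 0.2·ln(5600) = 1.9517 + 5.3923 + 1.7261 = 9.0701
CE = e^9.0701 ≈ 8691.49

$8,691.49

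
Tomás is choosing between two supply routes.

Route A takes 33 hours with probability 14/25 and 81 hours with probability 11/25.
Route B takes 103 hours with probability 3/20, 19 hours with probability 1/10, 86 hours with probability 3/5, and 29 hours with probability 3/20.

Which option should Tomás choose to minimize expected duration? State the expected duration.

Route A (54.12 hours)

Route A = 14/25 × 33 + 11/25 × 81 = 18.48 + 35.64 = 54.12
Route B = 3/20 × 103 + 1/10 × 19 + 3/5 × 86 + 3/20 × 29 = 15.45 + 1.9 + 51.6 + 4.35 = 73.3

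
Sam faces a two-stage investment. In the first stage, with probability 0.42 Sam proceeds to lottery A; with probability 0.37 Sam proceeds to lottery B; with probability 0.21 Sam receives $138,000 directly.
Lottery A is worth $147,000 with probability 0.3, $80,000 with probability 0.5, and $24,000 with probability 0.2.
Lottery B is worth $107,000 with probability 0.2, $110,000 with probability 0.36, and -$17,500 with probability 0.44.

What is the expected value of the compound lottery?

$86,039

EV(A) = 0.3 × 147000 + 0.5 × 80000 + 0.2 × 24000 = 44100 + 40000 + 4800 = 88900
EV(B) = 0.2 × 107000 + 0.36 × 110000 + 0.44 × (-17500) = 21400 + 39600 − 7700 = 53300
Branch C: 138000 (certain)
Overall = 0.42 × 88900 + 0.37 × 53300 + 0.21 × 138000 = 37338 + 19721 + 28980 = 86039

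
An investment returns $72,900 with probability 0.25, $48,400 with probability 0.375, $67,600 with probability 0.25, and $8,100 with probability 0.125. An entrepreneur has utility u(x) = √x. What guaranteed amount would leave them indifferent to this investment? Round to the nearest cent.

$51,189.06

E[u] = 0.25·√72900 + 0.375·√48400 + 0.25·√67600 + 0.125·√8100 = 0.25·270 + 0.375·220 + 0.25·260 + 0.125·90 = 226.25
CE = (226.25)² = 51189.0625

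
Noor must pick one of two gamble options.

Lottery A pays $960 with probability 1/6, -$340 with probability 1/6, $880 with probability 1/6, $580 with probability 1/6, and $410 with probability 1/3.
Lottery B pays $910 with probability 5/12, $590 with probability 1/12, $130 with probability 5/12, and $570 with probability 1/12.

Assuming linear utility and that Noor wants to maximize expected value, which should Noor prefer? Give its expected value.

Lottery B ($530)

Lottery A = 1/6 × 960 + 1/6 × (-340) + 1/6 × 880 + 1/6 × 580 + 1/3 × 410 = 160 − 56.6667 + 146.6667 + 96.6667 + 136.6667 = 483.3333
Lottery B = 5/12 × 910 + 1/12 × 590 + 5/12 × 130 + 1/12 × 570 = 379.1667 + 49.1667 + 54.1667 + 47.5 = 530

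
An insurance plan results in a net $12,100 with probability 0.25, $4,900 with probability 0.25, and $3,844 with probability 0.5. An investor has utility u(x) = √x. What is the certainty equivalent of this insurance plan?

E[u] = 0.25·√12100 + 0.25·√4900 + 0.5·√3844 = 0.25·110 + 0.25·70 + 0.5·62 = 76
CE = (76)² = 5776

$5,776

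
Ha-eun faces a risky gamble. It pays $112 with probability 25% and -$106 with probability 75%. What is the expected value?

-$51.50

EV = 0.25 × 112 + 0.75 × (-106) = 28 − 79.5 = -51.5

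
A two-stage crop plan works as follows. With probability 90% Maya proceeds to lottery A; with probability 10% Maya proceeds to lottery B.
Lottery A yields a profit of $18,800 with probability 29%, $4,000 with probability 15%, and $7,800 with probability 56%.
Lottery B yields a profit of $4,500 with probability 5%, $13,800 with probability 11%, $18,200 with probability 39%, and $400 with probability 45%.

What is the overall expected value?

$10,280.10

EV(A) = 0.29 × 18800 + 0.15 × 4000 + 0.56 × 7800 = 5452 + 600 + 4368 = 10420
EV(B) = 0.05 × 4500 + 0.11 × 13800 + 0.39 × 18200 + 0.45 × 400 = 225 + 1518 + 7098 + 180 = 9021
Overall = 0.9 × 10420 + 0.1 × 9021 = 9378 + 902.1 = 10280.1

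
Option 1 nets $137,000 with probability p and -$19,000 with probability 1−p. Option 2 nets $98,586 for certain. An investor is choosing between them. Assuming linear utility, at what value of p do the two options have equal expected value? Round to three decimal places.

p·137000 + (1−p)·(-19000) = 98586
156000p − 19000 = 98586
p = (98586 + 19000) / 156000

p = 0.754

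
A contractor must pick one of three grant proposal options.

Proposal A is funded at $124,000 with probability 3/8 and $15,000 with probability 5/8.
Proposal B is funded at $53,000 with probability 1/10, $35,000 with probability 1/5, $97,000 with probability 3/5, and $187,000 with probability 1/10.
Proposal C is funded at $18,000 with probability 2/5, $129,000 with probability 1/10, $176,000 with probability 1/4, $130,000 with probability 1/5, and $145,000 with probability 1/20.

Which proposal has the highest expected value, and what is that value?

Proposal A = 3/8 × 124000 + 5/8 × 15000 = 46500 + 9375 = 55875
Proposal B = 1/10 × 53000 + 1/5 × 35000 + 3/5 × 97000 + 1/10 × 187000 = 5300 + 7000 + 58200 + 18700 = 89200
Proposal C = 2/5 × 18000 + 1/10 × 129000 + 1/4 × 176000 + 1/5 × 130000 + 1/20 × 145000 = 7200 + 12900 + 44000 + 26000 + 7250 = 97350

Proposal C ($97,350)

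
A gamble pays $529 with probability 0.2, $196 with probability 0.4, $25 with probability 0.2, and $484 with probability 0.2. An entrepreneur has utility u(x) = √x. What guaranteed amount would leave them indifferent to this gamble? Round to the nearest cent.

E[u] = 0.2·√529 + 0.4·√196 + 0.2·√25 + 0.2·√484 = 0.2·23 + 0.4·14 + 0.2·5 + 0.2·22 = 15.6
CE = (15.6)² = 243.36

$243.36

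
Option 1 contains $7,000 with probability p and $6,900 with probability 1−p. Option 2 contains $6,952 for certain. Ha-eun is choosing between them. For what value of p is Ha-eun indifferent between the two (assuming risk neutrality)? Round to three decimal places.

p = 0.520

p·7000 + (1−p)·6900 = 6952
100p + 6900 = 6952
p = (6952 − 6900) / 100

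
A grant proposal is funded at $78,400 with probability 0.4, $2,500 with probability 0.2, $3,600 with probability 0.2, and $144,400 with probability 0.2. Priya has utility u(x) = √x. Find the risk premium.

E[u] = 0.4·√78400 + 0.2·√2500 + 0.2·√3600 + 0.2·√144400 = 0.4·280 + 0.2·50 + 0.2·60 + 0.2·380 = 210
CE = (210)² = 44100
Risk premium = EV − CE = 61460 − 44100 = 17360

$17,360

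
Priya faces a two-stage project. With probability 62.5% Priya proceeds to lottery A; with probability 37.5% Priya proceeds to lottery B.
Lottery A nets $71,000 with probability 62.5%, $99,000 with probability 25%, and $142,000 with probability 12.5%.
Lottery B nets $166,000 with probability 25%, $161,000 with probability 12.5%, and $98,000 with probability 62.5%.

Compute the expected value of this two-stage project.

$100,375

EV(A) = 0.625 × 71000 + 0.25 × 99000 + 0.125 × 142000 = 44375 + 24750 + 17750 = 86875
EV(B) = 0.25 × 166000 + 0.125 × 161000 + 0.625 × 98000 = 41500 + 20125 + 61250 = 122875
Overall = 0.625 × 86875 + 0.375 × 122875 = 54296.875 + 46078.125 = 100375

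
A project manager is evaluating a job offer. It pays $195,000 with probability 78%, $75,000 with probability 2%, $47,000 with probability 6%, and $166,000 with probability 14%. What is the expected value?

$179,660

EV = 0.78 × 195000 + 0.02 × 75000 + 0.06 × 47000 + 0.14 × 166000 = 152100 + 1500 + 2820 + 23240 = 179660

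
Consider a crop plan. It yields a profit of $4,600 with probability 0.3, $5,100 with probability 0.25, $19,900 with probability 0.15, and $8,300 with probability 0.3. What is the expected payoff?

EV = 0.3 × 4600 + 0.25 × 5100 + 0.15 × 19900 + 0.3 × 8300 = 1380 + 1275 + 2985 + 2490 = 8130

$8,130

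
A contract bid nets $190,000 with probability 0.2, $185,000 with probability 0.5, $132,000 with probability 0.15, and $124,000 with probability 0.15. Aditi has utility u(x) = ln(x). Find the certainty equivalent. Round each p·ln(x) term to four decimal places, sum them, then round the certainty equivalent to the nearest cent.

E[u] = 0.2·ln(190000) + 0.5·ln(185000) + 0.15·ln(132000) + 0.15·ln(124000) = 2.4310 + 6.0641 + 1.7686 + 1.7592 = 12.0229
CE = e^12.0229 ≈ 166524.88

$166,524.88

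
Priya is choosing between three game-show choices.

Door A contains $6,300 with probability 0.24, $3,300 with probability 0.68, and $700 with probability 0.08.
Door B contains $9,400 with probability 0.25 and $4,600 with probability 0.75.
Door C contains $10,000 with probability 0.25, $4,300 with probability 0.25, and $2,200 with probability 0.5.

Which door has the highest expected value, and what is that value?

Door B ($5,800)

Door A = 0.24 × 6300 + 0.68 × 3300 + 0.08 × 700 = 1512 + 2244 + 56 = 3812
Door B = 0.25 × 9400 + 0.75 × 4600 = 2350 + 3450 = 5800
Door C = 0.25 × 10000 + 0.25 × 4300 + 0.5 × 2200 = 2500 + 1075 + 1100 = 4675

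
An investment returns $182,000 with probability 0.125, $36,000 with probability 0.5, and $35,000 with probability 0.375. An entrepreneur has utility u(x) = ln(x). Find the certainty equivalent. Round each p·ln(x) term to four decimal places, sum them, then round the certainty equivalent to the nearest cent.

E[u] = 0.125·ln(182000) + 0.5·ln(36000) + 0.375·ln(35000) = 1.5140 + 5.2456 + 3.9237 = 10.6833
CE = e^10.6833 ≈ 43621.26

$43,621.26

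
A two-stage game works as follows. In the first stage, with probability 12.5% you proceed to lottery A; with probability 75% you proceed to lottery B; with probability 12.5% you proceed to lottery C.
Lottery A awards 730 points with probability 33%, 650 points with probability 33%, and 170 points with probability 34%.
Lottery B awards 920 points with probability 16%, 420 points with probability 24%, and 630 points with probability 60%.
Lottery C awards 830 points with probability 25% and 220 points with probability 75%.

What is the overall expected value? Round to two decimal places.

EV(A) = 0.33 × 730 + 0.33 × 650 + 0.34 × 170 = 240.9 + 214.5 + 57.8 = 513.2
EV(B) = 0.16 × 920 + 0.24 × 420 + 0.6 × 630 = 147.2 + 100.8 + 378 = 626
EV(C) = 0.25 × 830 + 0.75 × 220 = 207.5 + 165 = 372.5
Overall = 0.125 × 513.2 + 0.75 × 626 + 0.125 × 372.5 = 64.15 + 469.5 + 46.5625 = 580.2125

580.21 points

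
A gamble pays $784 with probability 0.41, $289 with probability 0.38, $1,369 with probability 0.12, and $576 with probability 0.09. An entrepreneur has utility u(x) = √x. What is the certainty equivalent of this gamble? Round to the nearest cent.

E[u] = 0.41·√784 + 0.38·√289 + 0.12·√1369 + 0.09·√576 = 0.41·28 + 0.38·17 + 0.12·37 + 0.09·24 = 24.54
CE = (24.54)² = 602.2116

$602.21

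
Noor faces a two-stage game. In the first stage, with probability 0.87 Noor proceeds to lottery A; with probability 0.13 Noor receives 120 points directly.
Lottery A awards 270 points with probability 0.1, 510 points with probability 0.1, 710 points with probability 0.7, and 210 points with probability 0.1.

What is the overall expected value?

534.12 points

EV(A) = 0.1 × 270 + 0.1 × 510 + 0.7 × 710 + 0.1 × 210 = 27 + 51 + 497 + 21 = 596
Branch B: 120 (certain)
Overall = 0.87 × 596 + 0.13 × 120 = 518.52 + 15.6 = 534.12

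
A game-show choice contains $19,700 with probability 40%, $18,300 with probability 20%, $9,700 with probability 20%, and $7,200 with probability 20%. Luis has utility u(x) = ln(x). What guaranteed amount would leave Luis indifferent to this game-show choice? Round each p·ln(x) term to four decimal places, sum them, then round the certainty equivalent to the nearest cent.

E[u] = 0.4·ln(19700) + 0.2·ln(18300) + 0.2·ln(9700) + 0.2·ln(7200) = 3.9553 + 1.9629 + 1.8360 + 1.7764 = 9.5306
CE = e^9.5306 ≈ 13774.85

$13,774.85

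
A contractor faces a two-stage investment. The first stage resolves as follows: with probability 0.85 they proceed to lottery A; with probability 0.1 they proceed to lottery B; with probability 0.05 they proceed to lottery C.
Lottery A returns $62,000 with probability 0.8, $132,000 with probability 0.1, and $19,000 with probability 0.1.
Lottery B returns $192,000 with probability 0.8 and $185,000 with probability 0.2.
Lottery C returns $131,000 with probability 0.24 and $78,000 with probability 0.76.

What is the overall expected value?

EV(A) = 0.8 × 62000 + 0.1 × 132000 + 0.1 × 19000 = 49600 + 13200 + 1900 = 64700
EV(B) = 0.8 × 192000 + 0.2 × 185000 = 153600 + 37000 = 190600
EV(C) = 0.24 × 131000 + 0.76 × 78000 = 31440 + 59280 = 90720
Overall = 0.85 × 64700 + 0.1 × 190600 + 0.05 × 90720 = 54995 + 19060 + 4536 = 78591

$78,591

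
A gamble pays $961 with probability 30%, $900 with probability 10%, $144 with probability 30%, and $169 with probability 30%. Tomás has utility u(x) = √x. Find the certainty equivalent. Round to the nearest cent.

E[u] = 0.3·√961 + 0.1·√900 + 0.3·√144 + 0.3·√169 = 0.3·31 + 0.1·30 + 0.3·12 + 0.3·13 = 19.8
CE = (19.8)² = 392.04

$392.04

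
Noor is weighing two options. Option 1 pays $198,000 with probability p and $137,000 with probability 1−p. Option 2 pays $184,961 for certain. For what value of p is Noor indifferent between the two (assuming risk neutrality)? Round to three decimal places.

p = 0.786

p·198000 + (1−p)·137000 = 184961
61000p + 137000 = 184961
p = (184961 − 137000) / 61000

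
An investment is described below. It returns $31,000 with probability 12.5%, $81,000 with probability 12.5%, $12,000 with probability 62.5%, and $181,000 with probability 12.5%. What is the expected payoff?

$44,125

EV = 0.125 × 31000 + 0.125 × 81000 + 0.625 × 12000 + 0.125 × 181000 = 3875 + 10125 + 7500 + 22625 = 44125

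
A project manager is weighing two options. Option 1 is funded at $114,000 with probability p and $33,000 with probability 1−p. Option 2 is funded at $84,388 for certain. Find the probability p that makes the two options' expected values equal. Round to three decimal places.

p = 0.634

p·114000 + (1−p)·33000 = 84388
81000p + 33000 = 84388
p = (84388 − 33000) / 81000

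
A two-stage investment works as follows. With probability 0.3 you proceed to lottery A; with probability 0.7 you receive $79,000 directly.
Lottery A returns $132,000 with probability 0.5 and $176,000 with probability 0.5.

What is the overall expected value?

$101,500

EV(A) = 0.5 × 132000 + 0.5 × 176000 = 66000 + 88000 = 154000
Branch B: 79000 (certain)
Overall = 0.3 × 154000 + 0.7 × 79000 = 46200 + 55300 = 101500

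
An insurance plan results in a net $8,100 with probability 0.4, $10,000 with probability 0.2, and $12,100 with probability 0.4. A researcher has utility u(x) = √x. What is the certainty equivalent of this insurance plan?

E[u] = 0.4·√8100 + 0.2·√10000 + 0.4·√12100 = 0.4·90 + 0.2·100 + 0.4·110 = 100
CE = (100)² = 10000

$10,000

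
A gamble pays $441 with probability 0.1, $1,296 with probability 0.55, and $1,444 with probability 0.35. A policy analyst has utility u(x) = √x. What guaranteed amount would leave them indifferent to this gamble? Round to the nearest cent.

$1,239.04

E[u] = 0.1·√441 + 0.55·√1296 + 0.35·√1444 = 0.1·21 + 0.55·36 + 0.35·38 = 35.2
CE = (35.2)² = 1239.04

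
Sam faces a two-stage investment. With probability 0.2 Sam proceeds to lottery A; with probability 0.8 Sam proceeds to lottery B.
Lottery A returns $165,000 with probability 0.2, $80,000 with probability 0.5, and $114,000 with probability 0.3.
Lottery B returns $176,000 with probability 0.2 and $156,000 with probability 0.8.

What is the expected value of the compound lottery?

EV(A) = 0.2 × 165000 + 0.5 × 80000 + 0.3 × 114000 = 33000 + 40000 + 34200 = 107200
EV(B) = 0.2 × 176000 + 0.8 × 156000 = 35200 + 124800 = 160000
Overall = 0.2 × 107200 + 0.8 × 160000 = 21440 + 128000 = 149440

$149,440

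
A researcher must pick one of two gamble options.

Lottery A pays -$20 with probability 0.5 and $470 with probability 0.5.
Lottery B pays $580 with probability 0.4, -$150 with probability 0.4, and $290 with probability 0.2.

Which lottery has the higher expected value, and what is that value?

Lottery A = 0.5 × (-20) + 0.5 × 470 = -10 + 235 = 225
Lottery B = 0.4 × 580 + 0.4 × (-150) + 0.2 × 290 = 232 − 60 + 58 = 230

Lottery B ($230)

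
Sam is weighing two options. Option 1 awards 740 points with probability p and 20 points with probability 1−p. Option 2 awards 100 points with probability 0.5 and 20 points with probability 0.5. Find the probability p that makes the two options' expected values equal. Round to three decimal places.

EV(Option 2) = 0.5 × 100 + 0.5 × 20 = 50 + 10 = 60
p·740 + (1−p)·20 = 60
720p + 20 = 60
p = (60 − 20) / 720

p = 0.056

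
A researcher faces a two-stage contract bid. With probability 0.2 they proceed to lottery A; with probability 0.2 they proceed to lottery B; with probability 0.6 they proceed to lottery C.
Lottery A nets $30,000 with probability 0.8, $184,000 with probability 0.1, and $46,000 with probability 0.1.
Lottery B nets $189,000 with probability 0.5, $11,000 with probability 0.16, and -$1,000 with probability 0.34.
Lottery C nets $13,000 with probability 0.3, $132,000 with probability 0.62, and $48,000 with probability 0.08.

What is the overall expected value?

$82,332

EV(A) = 0.8 × 30000 + 0.1 × 184000 + 0.1 × 46000 = 24000 + 18400 + 4600 = 47000
EV(B) = 0.5 × 189000 + 0.16 × 11000 + 0.34 × (-1000) = 94500 + 1760 − 340 = 95920
EV(C) = 0.3 × 13000 + 0.62 × 132000 + 0.08 × 48000 = 3900 + 81840 + 3840 = 89580
Overall = 0.2 × 47000 + 0.2 × 95920 + 0.6 × 89580 = 9400 + 19184 + 53748 = 82332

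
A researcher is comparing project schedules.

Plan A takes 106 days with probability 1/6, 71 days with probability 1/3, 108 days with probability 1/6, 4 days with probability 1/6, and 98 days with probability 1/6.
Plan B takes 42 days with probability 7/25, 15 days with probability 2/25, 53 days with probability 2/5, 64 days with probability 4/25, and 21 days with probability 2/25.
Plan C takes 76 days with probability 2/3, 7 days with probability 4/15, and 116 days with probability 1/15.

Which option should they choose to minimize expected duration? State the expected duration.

Plan A = 1/6 × 106 + 1/3 × 71 + 1/6 × 108 + 1/6 × 4 + 1/6 × 98 = 17.6667 + 23.6667 + 18 + 0.6667 + 16.3333 = 76.3333
Plan B = 7/25 × 42 + 2/25 × 15 + 2/5 × 53 + 4/25 × 64 + 2/25 × 21 = 11.76 + 1.2 + 21.2 + 10.24 + 1.68 = 46.08
Plan C = 2/3 × 76 + 4/15 × 7 + 1/15 × 116 = 50.6667 + 1.8667 + 7.7333 = 60.2667

Plan B (46.08 days)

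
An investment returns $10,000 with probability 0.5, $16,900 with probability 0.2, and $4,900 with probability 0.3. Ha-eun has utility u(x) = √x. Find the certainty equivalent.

$9,409

E[u] = 0.5·√10000 + 0.2·√16900 + 0.3·√4900 = 0.5·100 + 0.2·130 + 0.3·70 = 97
CE = (97)² = 9409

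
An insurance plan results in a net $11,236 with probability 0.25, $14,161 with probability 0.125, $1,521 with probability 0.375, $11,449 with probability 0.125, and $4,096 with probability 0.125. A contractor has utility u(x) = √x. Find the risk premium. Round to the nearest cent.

E[u] = 0.25·√11236 + 0.125·√14161 + 0.375·√1521 + 0.125·√11449 + 0.125·√4096 = 0.25·106 + 0.125·119 + 0.375·39 + 0.125·107 + 0.125·64 = 77.375
CE = (77.375)² = 5986.890625
Risk premium = EV − CE = 7092.625 − 5986.890625 = 1105.734375

$1,105.73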